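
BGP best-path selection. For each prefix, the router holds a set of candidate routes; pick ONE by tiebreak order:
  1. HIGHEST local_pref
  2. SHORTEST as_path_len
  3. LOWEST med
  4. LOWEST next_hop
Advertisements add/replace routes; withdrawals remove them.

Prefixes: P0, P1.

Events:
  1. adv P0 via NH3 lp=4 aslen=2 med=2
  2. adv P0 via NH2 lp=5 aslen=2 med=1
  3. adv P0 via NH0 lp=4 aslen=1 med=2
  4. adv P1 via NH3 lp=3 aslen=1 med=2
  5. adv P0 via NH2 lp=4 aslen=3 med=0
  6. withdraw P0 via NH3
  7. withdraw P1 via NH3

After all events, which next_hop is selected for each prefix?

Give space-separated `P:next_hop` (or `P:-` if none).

Op 1: best P0=NH3 P1=-
Op 2: best P0=NH2 P1=-
Op 3: best P0=NH2 P1=-
Op 4: best P0=NH2 P1=NH3
Op 5: best P0=NH0 P1=NH3
Op 6: best P0=NH0 P1=NH3
Op 7: best P0=NH0 P1=-

Answer: P0:NH0 P1:-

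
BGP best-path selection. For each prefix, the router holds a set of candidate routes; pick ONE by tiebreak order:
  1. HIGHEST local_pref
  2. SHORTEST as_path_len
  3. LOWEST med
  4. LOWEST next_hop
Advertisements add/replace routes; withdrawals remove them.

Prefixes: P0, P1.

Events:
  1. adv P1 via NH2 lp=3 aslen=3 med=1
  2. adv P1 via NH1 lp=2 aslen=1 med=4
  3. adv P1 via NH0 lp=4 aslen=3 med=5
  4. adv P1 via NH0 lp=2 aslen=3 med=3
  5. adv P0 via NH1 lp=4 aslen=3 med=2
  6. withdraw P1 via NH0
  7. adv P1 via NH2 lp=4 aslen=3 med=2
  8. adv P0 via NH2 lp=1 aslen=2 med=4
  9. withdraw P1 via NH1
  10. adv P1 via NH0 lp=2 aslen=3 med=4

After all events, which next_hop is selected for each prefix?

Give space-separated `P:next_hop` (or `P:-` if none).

Op 1: best P0=- P1=NH2
Op 2: best P0=- P1=NH2
Op 3: best P0=- P1=NH0
Op 4: best P0=- P1=NH2
Op 5: best P0=NH1 P1=NH2
Op 6: best P0=NH1 P1=NH2
Op 7: best P0=NH1 P1=NH2
Op 8: best P0=NH1 P1=NH2
Op 9: best P0=NH1 P1=NH2
Op 10: best P0=NH1 P1=NH2

Answer: P0:NH1 P1:NH2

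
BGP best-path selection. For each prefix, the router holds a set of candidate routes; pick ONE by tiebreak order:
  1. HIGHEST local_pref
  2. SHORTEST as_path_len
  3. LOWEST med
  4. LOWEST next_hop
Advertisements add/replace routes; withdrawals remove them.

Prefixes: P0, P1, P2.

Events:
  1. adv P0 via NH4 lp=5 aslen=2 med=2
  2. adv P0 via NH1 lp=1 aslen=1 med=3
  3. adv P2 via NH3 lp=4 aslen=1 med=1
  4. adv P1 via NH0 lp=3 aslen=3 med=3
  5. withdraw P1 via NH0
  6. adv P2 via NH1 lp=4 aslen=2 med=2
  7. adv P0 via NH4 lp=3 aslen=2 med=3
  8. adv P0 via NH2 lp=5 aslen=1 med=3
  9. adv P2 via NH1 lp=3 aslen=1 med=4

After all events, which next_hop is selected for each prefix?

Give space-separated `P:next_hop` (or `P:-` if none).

Op 1: best P0=NH4 P1=- P2=-
Op 2: best P0=NH4 P1=- P2=-
Op 3: best P0=NH4 P1=- P2=NH3
Op 4: best P0=NH4 P1=NH0 P2=NH3
Op 5: best P0=NH4 P1=- P2=NH3
Op 6: best P0=NH4 P1=- P2=NH3
Op 7: best P0=NH4 P1=- P2=NH3
Op 8: best P0=NH2 P1=- P2=NH3
Op 9: best P0=NH2 P1=- P2=NH3

Answer: P0:NH2 P1:- P2:NH3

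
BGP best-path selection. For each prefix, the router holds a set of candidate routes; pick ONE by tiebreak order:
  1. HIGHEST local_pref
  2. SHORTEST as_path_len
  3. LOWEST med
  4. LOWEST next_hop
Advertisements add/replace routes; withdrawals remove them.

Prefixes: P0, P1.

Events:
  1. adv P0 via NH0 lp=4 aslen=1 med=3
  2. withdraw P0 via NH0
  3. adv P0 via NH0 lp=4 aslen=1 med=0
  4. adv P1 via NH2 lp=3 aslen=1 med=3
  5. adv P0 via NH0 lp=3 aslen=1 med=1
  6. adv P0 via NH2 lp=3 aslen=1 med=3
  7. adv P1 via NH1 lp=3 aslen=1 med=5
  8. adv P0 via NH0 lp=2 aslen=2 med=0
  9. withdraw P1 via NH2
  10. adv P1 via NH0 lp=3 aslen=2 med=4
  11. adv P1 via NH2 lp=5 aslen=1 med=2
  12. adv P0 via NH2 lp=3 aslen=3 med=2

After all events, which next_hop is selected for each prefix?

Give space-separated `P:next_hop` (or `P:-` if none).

Op 1: best P0=NH0 P1=-
Op 2: best P0=- P1=-
Op 3: best P0=NH0 P1=-
Op 4: best P0=NH0 P1=NH2
Op 5: best P0=NH0 P1=NH2
Op 6: best P0=NH0 P1=NH2
Op 7: best P0=NH0 P1=NH2
Op 8: best P0=NH2 P1=NH2
Op 9: best P0=NH2 P1=NH1
Op 10: best P0=NH2 P1=NH1
Op 11: best P0=NH2 P1=NH2
Op 12: best P0=NH2 P1=NH2

Answer: P0:NH2 P1:NH2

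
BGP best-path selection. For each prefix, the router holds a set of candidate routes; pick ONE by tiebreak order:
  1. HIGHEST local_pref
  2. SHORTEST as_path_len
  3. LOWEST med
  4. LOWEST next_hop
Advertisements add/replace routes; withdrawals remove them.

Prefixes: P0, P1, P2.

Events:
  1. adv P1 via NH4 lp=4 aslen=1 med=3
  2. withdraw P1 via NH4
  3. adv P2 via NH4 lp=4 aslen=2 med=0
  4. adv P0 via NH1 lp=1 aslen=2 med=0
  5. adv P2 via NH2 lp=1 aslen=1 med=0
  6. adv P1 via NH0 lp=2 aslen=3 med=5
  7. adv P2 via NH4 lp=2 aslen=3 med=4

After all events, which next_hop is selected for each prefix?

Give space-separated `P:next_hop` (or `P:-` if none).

Op 1: best P0=- P1=NH4 P2=-
Op 2: best P0=- P1=- P2=-
Op 3: best P0=- P1=- P2=NH4
Op 4: best P0=NH1 P1=- P2=NH4
Op 5: best P0=NH1 P1=- P2=NH4
Op 6: best P0=NH1 P1=NH0 P2=NH4
Op 7: best P0=NH1 P1=NH0 P2=NH4

Answer: P0:NH1 P1:NH0 P2:NH4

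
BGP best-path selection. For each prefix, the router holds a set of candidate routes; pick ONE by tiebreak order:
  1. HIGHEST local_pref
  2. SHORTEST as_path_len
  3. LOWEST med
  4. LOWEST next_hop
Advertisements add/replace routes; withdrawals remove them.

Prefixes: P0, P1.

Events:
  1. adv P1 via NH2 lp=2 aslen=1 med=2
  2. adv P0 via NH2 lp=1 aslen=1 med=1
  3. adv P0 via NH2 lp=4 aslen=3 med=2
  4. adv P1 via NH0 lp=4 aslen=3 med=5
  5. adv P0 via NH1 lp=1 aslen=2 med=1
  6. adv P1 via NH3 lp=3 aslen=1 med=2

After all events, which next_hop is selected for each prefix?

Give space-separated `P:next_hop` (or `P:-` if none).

Answer: P0:NH2 P1:NH0

Derivation:
Op 1: best P0=- P1=NH2
Op 2: best P0=NH2 P1=NH2
Op 3: best P0=NH2 P1=NH2
Op 4: best P0=NH2 P1=NH0
Op 5: best P0=NH2 P1=NH0
Op 6: best P0=NH2 P1=NH0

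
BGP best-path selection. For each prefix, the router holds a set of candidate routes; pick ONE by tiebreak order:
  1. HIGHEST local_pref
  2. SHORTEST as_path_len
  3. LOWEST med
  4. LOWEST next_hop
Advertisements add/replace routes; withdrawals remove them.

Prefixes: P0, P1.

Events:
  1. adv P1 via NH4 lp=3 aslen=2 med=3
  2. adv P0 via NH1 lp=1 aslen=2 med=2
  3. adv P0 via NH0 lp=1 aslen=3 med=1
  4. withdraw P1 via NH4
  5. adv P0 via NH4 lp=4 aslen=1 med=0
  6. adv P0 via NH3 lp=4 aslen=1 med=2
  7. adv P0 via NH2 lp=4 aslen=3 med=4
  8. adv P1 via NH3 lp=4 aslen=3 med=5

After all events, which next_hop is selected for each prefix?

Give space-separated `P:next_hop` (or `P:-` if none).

Answer: P0:NH4 P1:NH3

Derivation:
Op 1: best P0=- P1=NH4
Op 2: best P0=NH1 P1=NH4
Op 3: best P0=NH1 P1=NH4
Op 4: best P0=NH1 P1=-
Op 5: best P0=NH4 P1=-
Op 6: best P0=NH4 P1=-
Op 7: best P0=NH4 P1=-
Op 8: best P0=NH4 P1=NH3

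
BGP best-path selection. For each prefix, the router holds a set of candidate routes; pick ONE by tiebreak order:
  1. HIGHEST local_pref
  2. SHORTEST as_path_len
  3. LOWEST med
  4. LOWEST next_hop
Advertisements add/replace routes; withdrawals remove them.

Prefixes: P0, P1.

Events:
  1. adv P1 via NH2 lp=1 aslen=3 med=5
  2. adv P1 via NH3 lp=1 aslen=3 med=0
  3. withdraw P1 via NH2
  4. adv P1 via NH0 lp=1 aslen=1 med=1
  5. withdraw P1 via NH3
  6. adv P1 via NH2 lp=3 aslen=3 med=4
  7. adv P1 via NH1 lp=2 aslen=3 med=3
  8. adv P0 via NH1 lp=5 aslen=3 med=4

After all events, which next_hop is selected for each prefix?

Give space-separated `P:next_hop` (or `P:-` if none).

Answer: P0:NH1 P1:NH2

Derivation:
Op 1: best P0=- P1=NH2
Op 2: best P0=- P1=NH3
Op 3: best P0=- P1=NH3
Op 4: best P0=- P1=NH0
Op 5: best P0=- P1=NH0
Op 6: best P0=- P1=NH2
Op 7: best P0=- P1=NH2
Op 8: best P0=NH1 P1=NH2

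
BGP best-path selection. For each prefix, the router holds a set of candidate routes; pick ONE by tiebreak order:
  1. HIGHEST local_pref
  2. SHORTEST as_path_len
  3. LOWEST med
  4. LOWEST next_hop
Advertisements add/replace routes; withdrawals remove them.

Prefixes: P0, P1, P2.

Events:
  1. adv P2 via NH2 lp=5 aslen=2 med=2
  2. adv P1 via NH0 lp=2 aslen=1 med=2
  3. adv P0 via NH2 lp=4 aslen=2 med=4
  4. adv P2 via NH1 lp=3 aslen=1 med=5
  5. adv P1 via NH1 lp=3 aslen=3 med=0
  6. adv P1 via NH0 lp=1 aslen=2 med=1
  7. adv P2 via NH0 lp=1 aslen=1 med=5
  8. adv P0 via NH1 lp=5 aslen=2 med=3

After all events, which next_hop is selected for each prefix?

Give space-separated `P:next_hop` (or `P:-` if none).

Answer: P0:NH1 P1:NH1 P2:NH2

Derivation:
Op 1: best P0=- P1=- P2=NH2
Op 2: best P0=- P1=NH0 P2=NH2
Op 3: best P0=NH2 P1=NH0 P2=NH2
Op 4: best P0=NH2 P1=NH0 P2=NH2
Op 5: best P0=NH2 P1=NH1 P2=NH2
Op 6: best P0=NH2 P1=NH1 P2=NH2
Op 7: best P0=NH2 P1=NH1 P2=NH2
Op 8: best P0=NH1 P1=NH1 P2=NH2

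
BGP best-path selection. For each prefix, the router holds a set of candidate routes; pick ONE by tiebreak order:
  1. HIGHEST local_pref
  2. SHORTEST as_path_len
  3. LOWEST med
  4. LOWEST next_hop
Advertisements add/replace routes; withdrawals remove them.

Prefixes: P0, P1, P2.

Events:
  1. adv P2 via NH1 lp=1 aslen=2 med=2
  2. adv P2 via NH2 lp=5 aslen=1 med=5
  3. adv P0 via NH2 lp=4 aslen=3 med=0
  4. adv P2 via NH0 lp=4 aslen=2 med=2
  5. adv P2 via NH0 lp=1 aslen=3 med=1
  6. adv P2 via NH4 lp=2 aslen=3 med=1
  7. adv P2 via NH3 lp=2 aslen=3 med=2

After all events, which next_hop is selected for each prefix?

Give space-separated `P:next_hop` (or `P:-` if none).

Answer: P0:NH2 P1:- P2:NH2

Derivation:
Op 1: best P0=- P1=- P2=NH1
Op 2: best P0=- P1=- P2=NH2
Op 3: best P0=NH2 P1=- P2=NH2
Op 4: best P0=NH2 P1=- P2=NH2
Op 5: best P0=NH2 P1=- P2=NH2
Op 6: best P0=NH2 P1=- P2=NH2
Op 7: best P0=NH2 P1=- P2=NH2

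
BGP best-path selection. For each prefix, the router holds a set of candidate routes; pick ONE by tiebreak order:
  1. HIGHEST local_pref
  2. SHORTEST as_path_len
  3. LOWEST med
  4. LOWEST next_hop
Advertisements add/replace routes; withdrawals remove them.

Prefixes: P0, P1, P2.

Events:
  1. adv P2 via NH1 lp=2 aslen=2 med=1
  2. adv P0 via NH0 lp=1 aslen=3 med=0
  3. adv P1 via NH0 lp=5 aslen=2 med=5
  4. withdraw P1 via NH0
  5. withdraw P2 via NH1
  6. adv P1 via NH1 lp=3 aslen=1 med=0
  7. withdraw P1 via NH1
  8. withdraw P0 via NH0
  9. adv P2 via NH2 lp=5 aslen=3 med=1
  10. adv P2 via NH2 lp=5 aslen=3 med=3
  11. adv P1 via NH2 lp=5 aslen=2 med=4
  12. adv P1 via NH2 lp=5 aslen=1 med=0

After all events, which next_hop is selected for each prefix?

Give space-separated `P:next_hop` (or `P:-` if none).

Answer: P0:- P1:NH2 P2:NH2

Derivation:
Op 1: best P0=- P1=- P2=NH1
Op 2: best P0=NH0 P1=- P2=NH1
Op 3: best P0=NH0 P1=NH0 P2=NH1
Op 4: best P0=NH0 P1=- P2=NH1
Op 5: best P0=NH0 P1=- P2=-
Op 6: best P0=NH0 P1=NH1 P2=-
Op 7: best P0=NH0 P1=- P2=-
Op 8: best P0=- P1=- P2=-
Op 9: best P0=- P1=- P2=NH2
Op 10: best P0=- P1=- P2=NH2
Op 11: best P0=- P1=NH2 P2=NH2
Op 12: best P0=- P1=NH2 P2=NH2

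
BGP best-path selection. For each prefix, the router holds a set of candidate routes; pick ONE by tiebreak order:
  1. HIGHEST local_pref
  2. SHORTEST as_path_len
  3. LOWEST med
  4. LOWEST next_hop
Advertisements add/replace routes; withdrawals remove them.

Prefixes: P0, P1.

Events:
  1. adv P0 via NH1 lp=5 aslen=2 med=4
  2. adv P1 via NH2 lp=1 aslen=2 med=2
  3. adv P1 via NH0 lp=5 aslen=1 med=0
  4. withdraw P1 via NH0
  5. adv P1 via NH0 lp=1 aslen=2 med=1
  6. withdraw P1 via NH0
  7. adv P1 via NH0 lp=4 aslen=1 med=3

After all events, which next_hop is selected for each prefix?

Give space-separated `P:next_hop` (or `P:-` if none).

Answer: P0:NH1 P1:NH0

Derivation:
Op 1: best P0=NH1 P1=-
Op 2: best P0=NH1 P1=NH2
Op 3: best P0=NH1 P1=NH0
Op 4: best P0=NH1 P1=NH2
Op 5: best P0=NH1 P1=NH0
Op 6: best P0=NH1 P1=NH2
Op 7: best P0=NH1 P1=NH0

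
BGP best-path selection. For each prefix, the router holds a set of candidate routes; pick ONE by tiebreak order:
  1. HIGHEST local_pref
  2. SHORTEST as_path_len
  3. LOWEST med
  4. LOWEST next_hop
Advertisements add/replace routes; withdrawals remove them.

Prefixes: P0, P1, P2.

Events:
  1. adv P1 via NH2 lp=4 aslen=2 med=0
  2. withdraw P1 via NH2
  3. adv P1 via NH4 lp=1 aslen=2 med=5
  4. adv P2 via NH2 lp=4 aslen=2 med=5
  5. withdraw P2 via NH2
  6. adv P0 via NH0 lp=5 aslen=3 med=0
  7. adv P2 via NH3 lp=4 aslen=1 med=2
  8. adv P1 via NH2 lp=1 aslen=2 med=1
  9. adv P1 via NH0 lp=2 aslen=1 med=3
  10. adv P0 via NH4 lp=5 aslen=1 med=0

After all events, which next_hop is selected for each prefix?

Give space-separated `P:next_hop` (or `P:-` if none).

Op 1: best P0=- P1=NH2 P2=-
Op 2: best P0=- P1=- P2=-
Op 3: best P0=- P1=NH4 P2=-
Op 4: best P0=- P1=NH4 P2=NH2
Op 5: best P0=- P1=NH4 P2=-
Op 6: best P0=NH0 P1=NH4 P2=-
Op 7: best P0=NH0 P1=NH4 P2=NH3
Op 8: best P0=NH0 P1=NH2 P2=NH3
Op 9: best P0=NH0 P1=NH0 P2=NH3
Op 10: best P0=NH4 P1=NH0 P2=NH3

Answer: P0:NH4 P1:NH0 P2:NH3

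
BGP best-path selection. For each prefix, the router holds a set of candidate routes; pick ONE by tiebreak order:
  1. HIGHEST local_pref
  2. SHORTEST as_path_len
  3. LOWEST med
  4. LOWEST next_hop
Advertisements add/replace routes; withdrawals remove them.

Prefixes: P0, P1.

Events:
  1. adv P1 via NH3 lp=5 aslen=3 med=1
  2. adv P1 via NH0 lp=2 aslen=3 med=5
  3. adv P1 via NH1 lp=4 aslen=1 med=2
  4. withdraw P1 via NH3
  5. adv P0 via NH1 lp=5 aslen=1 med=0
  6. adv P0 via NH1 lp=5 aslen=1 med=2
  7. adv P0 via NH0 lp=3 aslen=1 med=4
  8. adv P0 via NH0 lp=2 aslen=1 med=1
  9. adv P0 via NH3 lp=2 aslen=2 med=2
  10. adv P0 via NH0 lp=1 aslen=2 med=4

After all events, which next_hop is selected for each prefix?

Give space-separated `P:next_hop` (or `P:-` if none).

Op 1: best P0=- P1=NH3
Op 2: best P0=- P1=NH3
Op 3: best P0=- P1=NH3
Op 4: best P0=- P1=NH1
Op 5: best P0=NH1 P1=NH1
Op 6: best P0=NH1 P1=NH1
Op 7: best P0=NH1 P1=NH1
Op 8: best P0=NH1 P1=NH1
Op 9: best P0=NH1 P1=NH1
Op 10: best P0=NH1 P1=NH1

Answer: P0:NH1 P1:NH1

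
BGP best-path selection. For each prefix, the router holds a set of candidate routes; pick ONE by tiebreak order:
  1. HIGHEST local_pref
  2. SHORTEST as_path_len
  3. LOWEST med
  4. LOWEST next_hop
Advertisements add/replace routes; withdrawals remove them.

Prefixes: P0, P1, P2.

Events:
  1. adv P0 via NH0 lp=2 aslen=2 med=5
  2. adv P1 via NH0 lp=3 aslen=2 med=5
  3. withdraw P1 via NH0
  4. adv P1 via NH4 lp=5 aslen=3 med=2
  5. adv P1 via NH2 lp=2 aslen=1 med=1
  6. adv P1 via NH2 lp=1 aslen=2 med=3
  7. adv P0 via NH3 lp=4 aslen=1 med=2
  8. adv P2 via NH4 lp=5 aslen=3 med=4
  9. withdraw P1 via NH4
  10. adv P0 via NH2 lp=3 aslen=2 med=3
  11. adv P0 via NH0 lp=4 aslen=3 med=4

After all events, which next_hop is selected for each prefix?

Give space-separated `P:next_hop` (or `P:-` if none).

Op 1: best P0=NH0 P1=- P2=-
Op 2: best P0=NH0 P1=NH0 P2=-
Op 3: best P0=NH0 P1=- P2=-
Op 4: best P0=NH0 P1=NH4 P2=-
Op 5: best P0=NH0 P1=NH4 P2=-
Op 6: best P0=NH0 P1=NH4 P2=-
Op 7: best P0=NH3 P1=NH4 P2=-
Op 8: best P0=NH3 P1=NH4 P2=NH4
Op 9: best P0=NH3 P1=NH2 P2=NH4
Op 10: best P0=NH3 P1=NH2 P2=NH4
Op 11: best P0=NH3 P1=NH2 P2=NH4

Answer: P0:NH3 P1:NH2 P2:NH4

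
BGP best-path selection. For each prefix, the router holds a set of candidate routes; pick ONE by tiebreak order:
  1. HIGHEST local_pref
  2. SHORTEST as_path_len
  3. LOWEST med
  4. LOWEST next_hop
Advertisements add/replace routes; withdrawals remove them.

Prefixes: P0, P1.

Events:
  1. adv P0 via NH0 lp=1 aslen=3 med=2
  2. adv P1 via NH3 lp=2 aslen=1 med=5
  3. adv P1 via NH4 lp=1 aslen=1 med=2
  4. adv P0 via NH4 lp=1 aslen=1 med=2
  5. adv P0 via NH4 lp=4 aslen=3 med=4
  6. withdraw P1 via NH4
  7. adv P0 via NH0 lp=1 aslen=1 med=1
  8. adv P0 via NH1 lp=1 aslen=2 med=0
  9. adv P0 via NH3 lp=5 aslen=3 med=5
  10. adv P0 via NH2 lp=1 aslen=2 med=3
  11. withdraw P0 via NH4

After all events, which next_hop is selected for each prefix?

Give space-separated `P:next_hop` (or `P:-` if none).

Op 1: best P0=NH0 P1=-
Op 2: best P0=NH0 P1=NH3
Op 3: best P0=NH0 P1=NH3
Op 4: best P0=NH4 P1=NH3
Op 5: best P0=NH4 P1=NH3
Op 6: best P0=NH4 P1=NH3
Op 7: best P0=NH4 P1=NH3
Op 8: best P0=NH4 P1=NH3
Op 9: best P0=NH3 P1=NH3
Op 10: best P0=NH3 P1=NH3
Op 11: best P0=NH3 P1=NH3

Answer: P0:NH3 P1:NH3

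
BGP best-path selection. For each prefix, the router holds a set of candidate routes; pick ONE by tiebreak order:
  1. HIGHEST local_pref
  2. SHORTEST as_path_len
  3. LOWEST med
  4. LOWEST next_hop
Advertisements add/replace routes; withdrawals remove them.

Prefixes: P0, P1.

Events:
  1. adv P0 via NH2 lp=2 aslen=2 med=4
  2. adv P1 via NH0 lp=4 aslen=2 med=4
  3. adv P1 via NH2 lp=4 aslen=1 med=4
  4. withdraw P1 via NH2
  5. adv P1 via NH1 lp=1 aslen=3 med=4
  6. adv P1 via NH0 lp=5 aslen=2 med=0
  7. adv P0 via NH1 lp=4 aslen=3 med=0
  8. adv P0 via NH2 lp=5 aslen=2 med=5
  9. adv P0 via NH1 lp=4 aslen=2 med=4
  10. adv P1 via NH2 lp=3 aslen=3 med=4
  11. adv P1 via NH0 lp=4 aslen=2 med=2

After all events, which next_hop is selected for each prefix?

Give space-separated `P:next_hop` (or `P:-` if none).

Op 1: best P0=NH2 P1=-
Op 2: best P0=NH2 P1=NH0
Op 3: best P0=NH2 P1=NH2
Op 4: best P0=NH2 P1=NH0
Op 5: best P0=NH2 P1=NH0
Op 6: best P0=NH2 P1=NH0
Op 7: best P0=NH1 P1=NH0
Op 8: best P0=NH2 P1=NH0
Op 9: best P0=NH2 P1=NH0
Op 10: best P0=NH2 P1=NH0
Op 11: best P0=NH2 P1=NH0

Answer: P0:NH2 P1:NH0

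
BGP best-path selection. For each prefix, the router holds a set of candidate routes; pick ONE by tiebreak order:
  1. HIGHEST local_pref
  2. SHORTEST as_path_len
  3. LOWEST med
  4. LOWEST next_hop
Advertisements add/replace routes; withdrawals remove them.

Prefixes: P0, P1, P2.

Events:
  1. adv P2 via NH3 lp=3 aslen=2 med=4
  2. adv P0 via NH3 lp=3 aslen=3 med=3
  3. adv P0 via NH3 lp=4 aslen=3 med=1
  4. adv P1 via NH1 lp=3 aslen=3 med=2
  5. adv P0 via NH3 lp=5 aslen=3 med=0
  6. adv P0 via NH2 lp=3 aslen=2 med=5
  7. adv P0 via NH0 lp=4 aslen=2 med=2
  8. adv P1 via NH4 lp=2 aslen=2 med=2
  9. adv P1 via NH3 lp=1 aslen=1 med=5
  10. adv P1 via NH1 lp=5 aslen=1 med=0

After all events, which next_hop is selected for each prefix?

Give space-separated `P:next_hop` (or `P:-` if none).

Answer: P0:NH3 P1:NH1 P2:NH3

Derivation:
Op 1: best P0=- P1=- P2=NH3
Op 2: best P0=NH3 P1=- P2=NH3
Op 3: best P0=NH3 P1=- P2=NH3
Op 4: best P0=NH3 P1=NH1 P2=NH3
Op 5: best P0=NH3 P1=NH1 P2=NH3
Op 6: best P0=NH3 P1=NH1 P2=NH3
Op 7: best P0=NH3 P1=NH1 P2=NH3
Op 8: best P0=NH3 P1=NH1 P2=NH3
Op 9: best P0=NH3 P1=NH1 P2=NH3
Op 10: best P0=NH3 P1=NH1 P2=NH3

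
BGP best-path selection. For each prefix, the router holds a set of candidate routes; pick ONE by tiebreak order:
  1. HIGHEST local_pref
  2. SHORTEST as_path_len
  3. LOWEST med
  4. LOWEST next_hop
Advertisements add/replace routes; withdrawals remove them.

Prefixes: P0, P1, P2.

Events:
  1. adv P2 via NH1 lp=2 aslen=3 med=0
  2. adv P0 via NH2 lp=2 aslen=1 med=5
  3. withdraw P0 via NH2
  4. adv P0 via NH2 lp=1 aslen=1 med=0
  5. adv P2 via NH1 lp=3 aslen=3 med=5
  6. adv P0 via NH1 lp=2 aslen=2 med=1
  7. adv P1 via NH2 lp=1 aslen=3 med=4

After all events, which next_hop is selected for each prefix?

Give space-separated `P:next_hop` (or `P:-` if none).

Op 1: best P0=- P1=- P2=NH1
Op 2: best P0=NH2 P1=- P2=NH1
Op 3: best P0=- P1=- P2=NH1
Op 4: best P0=NH2 P1=- P2=NH1
Op 5: best P0=NH2 P1=- P2=NH1
Op 6: best P0=NH1 P1=- P2=NH1
Op 7: best P0=NH1 P1=NH2 P2=NH1

Answer: P0:NH1 P1:NH2 P2:NH1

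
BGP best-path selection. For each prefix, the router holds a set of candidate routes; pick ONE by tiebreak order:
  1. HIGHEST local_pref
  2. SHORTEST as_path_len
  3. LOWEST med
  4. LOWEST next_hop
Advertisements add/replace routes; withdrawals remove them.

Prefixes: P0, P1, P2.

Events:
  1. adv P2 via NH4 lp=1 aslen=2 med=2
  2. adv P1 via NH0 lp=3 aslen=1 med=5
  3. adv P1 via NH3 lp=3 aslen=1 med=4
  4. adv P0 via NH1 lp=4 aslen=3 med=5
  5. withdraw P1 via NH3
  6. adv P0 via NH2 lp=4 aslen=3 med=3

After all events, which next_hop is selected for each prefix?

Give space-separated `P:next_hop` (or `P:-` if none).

Op 1: best P0=- P1=- P2=NH4
Op 2: best P0=- P1=NH0 P2=NH4
Op 3: best P0=- P1=NH3 P2=NH4
Op 4: best P0=NH1 P1=NH3 P2=NH4
Op 5: best P0=NH1 P1=NH0 P2=NH4
Op 6: best P0=NH2 P1=NH0 P2=NH4

Answer: P0:NH2 P1:NH0 P2:NH4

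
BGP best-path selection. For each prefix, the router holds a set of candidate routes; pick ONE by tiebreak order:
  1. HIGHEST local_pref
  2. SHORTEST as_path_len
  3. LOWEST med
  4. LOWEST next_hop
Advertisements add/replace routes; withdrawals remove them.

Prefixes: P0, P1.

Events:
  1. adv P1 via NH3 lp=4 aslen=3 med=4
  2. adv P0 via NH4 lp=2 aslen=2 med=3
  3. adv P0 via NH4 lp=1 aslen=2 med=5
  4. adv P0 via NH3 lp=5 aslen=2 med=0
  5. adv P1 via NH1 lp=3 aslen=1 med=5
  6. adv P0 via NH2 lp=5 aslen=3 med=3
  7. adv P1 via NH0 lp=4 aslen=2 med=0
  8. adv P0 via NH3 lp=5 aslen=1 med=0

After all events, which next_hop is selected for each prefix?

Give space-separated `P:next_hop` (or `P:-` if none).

Answer: P0:NH3 P1:NH0

Derivation:
Op 1: best P0=- P1=NH3
Op 2: best P0=NH4 P1=NH3
Op 3: best P0=NH4 P1=NH3
Op 4: best P0=NH3 P1=NH3
Op 5: best P0=NH3 P1=NH3
Op 6: best P0=NH3 P1=NH3
Op 7: best P0=NH3 P1=NH0
Op 8: best P0=NH3 P1=NH0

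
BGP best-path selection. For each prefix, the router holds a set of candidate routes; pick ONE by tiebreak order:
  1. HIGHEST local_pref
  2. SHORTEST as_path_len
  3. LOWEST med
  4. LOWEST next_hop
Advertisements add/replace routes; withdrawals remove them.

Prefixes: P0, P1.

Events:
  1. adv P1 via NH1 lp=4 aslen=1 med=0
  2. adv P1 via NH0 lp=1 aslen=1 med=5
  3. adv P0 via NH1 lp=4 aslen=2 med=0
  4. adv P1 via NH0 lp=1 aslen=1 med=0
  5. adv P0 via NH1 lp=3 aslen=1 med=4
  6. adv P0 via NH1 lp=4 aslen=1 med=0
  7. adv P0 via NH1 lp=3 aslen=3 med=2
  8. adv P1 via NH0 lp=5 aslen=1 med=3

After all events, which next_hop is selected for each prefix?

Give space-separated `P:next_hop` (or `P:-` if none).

Answer: P0:NH1 P1:NH0

Derivation:
Op 1: best P0=- P1=NH1
Op 2: best P0=- P1=NH1
Op 3: best P0=NH1 P1=NH1
Op 4: best P0=NH1 P1=NH1
Op 5: best P0=NH1 P1=NH1
Op 6: best P0=NH1 P1=NH1
Op 7: best P0=NH1 P1=NH1
Op 8: best P0=NH1 P1=NH0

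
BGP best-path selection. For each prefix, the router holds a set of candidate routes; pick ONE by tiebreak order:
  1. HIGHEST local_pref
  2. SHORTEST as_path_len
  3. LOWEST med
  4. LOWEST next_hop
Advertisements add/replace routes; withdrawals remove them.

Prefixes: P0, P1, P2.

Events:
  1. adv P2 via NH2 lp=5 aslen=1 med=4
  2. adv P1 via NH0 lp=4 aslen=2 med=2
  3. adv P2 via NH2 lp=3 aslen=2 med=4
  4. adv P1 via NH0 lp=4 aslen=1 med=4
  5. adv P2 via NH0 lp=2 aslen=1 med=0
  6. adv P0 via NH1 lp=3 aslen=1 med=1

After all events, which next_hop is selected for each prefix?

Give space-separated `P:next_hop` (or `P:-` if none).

Op 1: best P0=- P1=- P2=NH2
Op 2: best P0=- P1=NH0 P2=NH2
Op 3: best P0=- P1=NH0 P2=NH2
Op 4: best P0=- P1=NH0 P2=NH2
Op 5: best P0=- P1=NH0 P2=NH2
Op 6: best P0=NH1 P1=NH0 P2=NH2

Answer: P0:NH1 P1:NH0 P2:NH2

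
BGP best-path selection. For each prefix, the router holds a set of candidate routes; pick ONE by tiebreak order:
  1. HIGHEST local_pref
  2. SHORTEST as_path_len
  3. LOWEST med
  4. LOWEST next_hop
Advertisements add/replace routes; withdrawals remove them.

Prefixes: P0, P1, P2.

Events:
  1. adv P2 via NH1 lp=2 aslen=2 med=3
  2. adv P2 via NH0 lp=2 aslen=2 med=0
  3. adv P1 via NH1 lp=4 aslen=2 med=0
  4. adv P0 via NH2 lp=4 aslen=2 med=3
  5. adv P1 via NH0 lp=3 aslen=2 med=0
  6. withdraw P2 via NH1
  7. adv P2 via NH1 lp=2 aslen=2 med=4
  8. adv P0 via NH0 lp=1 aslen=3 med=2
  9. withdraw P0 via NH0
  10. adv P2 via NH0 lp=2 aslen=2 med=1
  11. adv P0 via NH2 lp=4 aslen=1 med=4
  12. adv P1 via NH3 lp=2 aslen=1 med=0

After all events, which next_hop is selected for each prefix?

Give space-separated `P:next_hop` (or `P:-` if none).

Op 1: best P0=- P1=- P2=NH1
Op 2: best P0=- P1=- P2=NH0
Op 3: best P0=- P1=NH1 P2=NH0
Op 4: best P0=NH2 P1=NH1 P2=NH0
Op 5: best P0=NH2 P1=NH1 P2=NH0
Op 6: best P0=NH2 P1=NH1 P2=NH0
Op 7: best P0=NH2 P1=NH1 P2=NH0
Op 8: best P0=NH2 P1=NH1 P2=NH0
Op 9: best P0=NH2 P1=NH1 P2=NH0
Op 10: best P0=NH2 P1=NH1 P2=NH0
Op 11: best P0=NH2 P1=NH1 P2=NH0
Op 12: best P0=NH2 P1=NH1 P2=NH0

Answer: P0:NH2 P1:NH1 P2:NH0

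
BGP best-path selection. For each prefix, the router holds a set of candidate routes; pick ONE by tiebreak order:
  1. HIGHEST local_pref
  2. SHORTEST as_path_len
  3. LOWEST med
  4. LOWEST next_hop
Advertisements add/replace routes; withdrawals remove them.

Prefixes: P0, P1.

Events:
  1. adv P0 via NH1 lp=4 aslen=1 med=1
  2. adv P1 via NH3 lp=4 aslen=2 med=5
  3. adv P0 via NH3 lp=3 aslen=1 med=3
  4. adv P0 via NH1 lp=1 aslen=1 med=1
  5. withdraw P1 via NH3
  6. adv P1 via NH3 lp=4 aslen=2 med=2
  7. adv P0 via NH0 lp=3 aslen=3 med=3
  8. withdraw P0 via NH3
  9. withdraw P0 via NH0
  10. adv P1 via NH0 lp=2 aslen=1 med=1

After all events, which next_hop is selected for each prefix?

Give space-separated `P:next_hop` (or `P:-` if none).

Answer: P0:NH1 P1:NH3

Derivation:
Op 1: best P0=NH1 P1=-
Op 2: best P0=NH1 P1=NH3
Op 3: best P0=NH1 P1=NH3
Op 4: best P0=NH3 P1=NH3
Op 5: best P0=NH3 P1=-
Op 6: best P0=NH3 P1=NH3
Op 7: best P0=NH3 P1=NH3
Op 8: best P0=NH0 P1=NH3
Op 9: best P0=NH1 P1=NH3
Op 10: best P0=NH1 P1=NH3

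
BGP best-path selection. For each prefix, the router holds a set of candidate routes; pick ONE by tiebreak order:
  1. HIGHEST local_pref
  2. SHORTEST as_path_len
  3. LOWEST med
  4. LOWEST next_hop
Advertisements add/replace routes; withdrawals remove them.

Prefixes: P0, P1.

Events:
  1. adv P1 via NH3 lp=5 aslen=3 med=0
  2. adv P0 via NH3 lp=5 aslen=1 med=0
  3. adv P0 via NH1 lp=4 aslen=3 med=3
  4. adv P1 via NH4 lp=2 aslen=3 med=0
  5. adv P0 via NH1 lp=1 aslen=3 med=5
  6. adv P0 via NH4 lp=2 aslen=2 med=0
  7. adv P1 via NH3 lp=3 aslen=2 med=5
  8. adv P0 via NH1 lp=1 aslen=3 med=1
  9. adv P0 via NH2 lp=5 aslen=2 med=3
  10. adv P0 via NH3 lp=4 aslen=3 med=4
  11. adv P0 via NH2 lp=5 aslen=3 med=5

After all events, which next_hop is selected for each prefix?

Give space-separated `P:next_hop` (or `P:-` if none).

Answer: P0:NH2 P1:NH3

Derivation:
Op 1: best P0=- P1=NH3
Op 2: best P0=NH3 P1=NH3
Op 3: best P0=NH3 P1=NH3
Op 4: best P0=NH3 P1=NH3
Op 5: best P0=NH3 P1=NH3
Op 6: best P0=NH3 P1=NH3
Op 7: best P0=NH3 P1=NH3
Op 8: best P0=NH3 P1=NH3
Op 9: best P0=NH3 P1=NH3
Op 10: best P0=NH2 P1=NH3
Op 11: best P0=NH2 P1=NH3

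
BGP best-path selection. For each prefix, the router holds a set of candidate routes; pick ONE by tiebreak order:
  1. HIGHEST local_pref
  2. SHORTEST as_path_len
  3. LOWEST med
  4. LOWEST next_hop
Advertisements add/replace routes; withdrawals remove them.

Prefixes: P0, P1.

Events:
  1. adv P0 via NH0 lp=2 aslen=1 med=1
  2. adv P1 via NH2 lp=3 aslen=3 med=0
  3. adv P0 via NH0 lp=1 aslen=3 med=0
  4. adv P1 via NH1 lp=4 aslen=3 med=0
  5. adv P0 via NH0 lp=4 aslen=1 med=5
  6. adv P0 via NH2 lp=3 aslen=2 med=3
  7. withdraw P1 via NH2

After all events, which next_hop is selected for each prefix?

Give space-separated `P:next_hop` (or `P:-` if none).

Op 1: best P0=NH0 P1=-
Op 2: best P0=NH0 P1=NH2
Op 3: best P0=NH0 P1=NH2
Op 4: best P0=NH0 P1=NH1
Op 5: best P0=NH0 P1=NH1
Op 6: best P0=NH0 P1=NH1
Op 7: best P0=NH0 P1=NH1

Answer: P0:NH0 P1:NH1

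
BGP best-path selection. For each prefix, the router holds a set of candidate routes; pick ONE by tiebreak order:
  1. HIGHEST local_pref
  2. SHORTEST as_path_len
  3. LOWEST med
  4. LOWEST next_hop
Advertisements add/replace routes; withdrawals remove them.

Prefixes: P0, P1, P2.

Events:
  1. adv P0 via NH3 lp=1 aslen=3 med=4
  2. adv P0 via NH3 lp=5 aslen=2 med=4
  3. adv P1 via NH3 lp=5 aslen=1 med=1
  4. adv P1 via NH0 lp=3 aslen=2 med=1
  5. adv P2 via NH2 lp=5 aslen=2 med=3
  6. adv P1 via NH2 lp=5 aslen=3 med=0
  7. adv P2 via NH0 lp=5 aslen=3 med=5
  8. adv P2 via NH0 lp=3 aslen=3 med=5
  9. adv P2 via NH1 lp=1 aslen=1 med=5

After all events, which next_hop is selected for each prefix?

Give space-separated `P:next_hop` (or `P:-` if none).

Answer: P0:NH3 P1:NH3 P2:NH2

Derivation:
Op 1: best P0=NH3 P1=- P2=-
Op 2: best P0=NH3 P1=- P2=-
Op 3: best P0=NH3 P1=NH3 P2=-
Op 4: best P0=NH3 P1=NH3 P2=-
Op 5: best P0=NH3 P1=NH3 P2=NH2
Op 6: best P0=NH3 P1=NH3 P2=NH2
Op 7: best P0=NH3 P1=NH3 P2=NH2
Op 8: best P0=NH3 P1=NH3 P2=NH2
Op 9: best P0=NH3 P1=NH3 P2=NH2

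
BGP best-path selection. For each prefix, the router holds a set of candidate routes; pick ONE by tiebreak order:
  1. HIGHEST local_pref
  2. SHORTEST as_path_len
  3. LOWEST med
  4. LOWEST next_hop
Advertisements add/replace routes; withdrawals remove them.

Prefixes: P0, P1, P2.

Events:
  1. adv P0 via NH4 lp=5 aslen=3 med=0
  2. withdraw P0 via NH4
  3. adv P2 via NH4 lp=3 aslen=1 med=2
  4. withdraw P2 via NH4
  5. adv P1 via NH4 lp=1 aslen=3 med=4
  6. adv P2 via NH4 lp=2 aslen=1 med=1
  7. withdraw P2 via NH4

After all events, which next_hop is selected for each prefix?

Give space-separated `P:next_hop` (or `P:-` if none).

Op 1: best P0=NH4 P1=- P2=-
Op 2: best P0=- P1=- P2=-
Op 3: best P0=- P1=- P2=NH4
Op 4: best P0=- P1=- P2=-
Op 5: best P0=- P1=NH4 P2=-
Op 6: best P0=- P1=NH4 P2=NH4
Op 7: best P0=- P1=NH4 P2=-

Answer: P0:- P1:NH4 P2:-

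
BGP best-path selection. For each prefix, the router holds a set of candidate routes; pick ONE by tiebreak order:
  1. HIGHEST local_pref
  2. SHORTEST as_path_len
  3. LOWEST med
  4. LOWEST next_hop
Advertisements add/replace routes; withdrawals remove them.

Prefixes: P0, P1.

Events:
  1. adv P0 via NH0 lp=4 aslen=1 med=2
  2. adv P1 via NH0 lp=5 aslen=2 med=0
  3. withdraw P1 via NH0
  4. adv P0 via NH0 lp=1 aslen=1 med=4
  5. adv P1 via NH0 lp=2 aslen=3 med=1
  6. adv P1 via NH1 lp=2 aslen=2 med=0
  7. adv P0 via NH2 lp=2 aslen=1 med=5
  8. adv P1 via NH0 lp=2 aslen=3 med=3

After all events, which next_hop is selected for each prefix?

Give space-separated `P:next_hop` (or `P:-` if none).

Op 1: best P0=NH0 P1=-
Op 2: best P0=NH0 P1=NH0
Op 3: best P0=NH0 P1=-
Op 4: best P0=NH0 P1=-
Op 5: best P0=NH0 P1=NH0
Op 6: best P0=NH0 P1=NH1
Op 7: best P0=NH2 P1=NH1
Op 8: best P0=NH2 P1=NH1

Answer: P0:NH2 P1:NH1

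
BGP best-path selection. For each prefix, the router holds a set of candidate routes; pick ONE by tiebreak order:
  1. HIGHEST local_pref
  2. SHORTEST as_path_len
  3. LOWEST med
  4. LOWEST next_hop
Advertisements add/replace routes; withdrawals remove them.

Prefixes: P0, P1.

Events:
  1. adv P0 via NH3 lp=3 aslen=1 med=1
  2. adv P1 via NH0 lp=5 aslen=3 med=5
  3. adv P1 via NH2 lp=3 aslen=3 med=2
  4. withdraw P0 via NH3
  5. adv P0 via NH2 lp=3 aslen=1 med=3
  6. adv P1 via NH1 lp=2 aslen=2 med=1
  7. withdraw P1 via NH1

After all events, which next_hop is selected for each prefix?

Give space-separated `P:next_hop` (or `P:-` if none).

Op 1: best P0=NH3 P1=-
Op 2: best P0=NH3 P1=NH0
Op 3: best P0=NH3 P1=NH0
Op 4: best P0=- P1=NH0
Op 5: best P0=NH2 P1=NH0
Op 6: best P0=NH2 P1=NH0
Op 7: best P0=NH2 P1=NH0

Answer: P0:NH2 P1:NH0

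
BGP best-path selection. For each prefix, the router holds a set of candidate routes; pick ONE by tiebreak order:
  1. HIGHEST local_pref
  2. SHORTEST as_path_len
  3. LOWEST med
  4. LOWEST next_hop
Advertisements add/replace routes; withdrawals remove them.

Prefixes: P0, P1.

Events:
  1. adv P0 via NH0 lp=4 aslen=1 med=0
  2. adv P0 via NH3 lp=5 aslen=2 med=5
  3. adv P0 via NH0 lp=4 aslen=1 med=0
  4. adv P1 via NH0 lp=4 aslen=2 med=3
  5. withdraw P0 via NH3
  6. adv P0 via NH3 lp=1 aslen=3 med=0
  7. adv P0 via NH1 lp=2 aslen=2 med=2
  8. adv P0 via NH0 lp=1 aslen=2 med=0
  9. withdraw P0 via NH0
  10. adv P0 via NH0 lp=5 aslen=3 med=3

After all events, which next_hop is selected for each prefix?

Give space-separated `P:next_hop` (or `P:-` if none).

Op 1: best P0=NH0 P1=-
Op 2: best P0=NH3 P1=-
Op 3: best P0=NH3 P1=-
Op 4: best P0=NH3 P1=NH0
Op 5: best P0=NH0 P1=NH0
Op 6: best P0=NH0 P1=NH0
Op 7: best P0=NH0 P1=NH0
Op 8: best P0=NH1 P1=NH0
Op 9: best P0=NH1 P1=NH0
Op 10: best P0=NH0 P1=NH0

Answer: P0:NH0 P1:NH0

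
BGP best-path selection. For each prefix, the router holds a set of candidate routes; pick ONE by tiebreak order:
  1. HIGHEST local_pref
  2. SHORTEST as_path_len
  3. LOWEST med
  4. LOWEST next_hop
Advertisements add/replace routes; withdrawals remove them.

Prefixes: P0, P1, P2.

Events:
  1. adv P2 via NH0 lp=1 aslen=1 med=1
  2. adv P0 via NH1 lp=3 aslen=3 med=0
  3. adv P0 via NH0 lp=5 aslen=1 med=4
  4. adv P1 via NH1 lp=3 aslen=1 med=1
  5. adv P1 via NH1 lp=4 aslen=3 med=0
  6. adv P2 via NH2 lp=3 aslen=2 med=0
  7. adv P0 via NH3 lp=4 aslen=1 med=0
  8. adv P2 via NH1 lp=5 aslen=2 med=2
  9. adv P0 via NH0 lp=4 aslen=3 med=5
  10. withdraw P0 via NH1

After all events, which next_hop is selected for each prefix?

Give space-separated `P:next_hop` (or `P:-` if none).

Op 1: best P0=- P1=- P2=NH0
Op 2: best P0=NH1 P1=- P2=NH0
Op 3: best P0=NH0 P1=- P2=NH0
Op 4: best P0=NH0 P1=NH1 P2=NH0
Op 5: best P0=NH0 P1=NH1 P2=NH0
Op 6: best P0=NH0 P1=NH1 P2=NH2
Op 7: best P0=NH0 P1=NH1 P2=NH2
Op 8: best P0=NH0 P1=NH1 P2=NH1
Op 9: best P0=NH3 P1=NH1 P2=NH1
Op 10: best P0=NH3 P1=NH1 P2=NH1

Answer: P0:NH3 P1:NH1 P2:NH1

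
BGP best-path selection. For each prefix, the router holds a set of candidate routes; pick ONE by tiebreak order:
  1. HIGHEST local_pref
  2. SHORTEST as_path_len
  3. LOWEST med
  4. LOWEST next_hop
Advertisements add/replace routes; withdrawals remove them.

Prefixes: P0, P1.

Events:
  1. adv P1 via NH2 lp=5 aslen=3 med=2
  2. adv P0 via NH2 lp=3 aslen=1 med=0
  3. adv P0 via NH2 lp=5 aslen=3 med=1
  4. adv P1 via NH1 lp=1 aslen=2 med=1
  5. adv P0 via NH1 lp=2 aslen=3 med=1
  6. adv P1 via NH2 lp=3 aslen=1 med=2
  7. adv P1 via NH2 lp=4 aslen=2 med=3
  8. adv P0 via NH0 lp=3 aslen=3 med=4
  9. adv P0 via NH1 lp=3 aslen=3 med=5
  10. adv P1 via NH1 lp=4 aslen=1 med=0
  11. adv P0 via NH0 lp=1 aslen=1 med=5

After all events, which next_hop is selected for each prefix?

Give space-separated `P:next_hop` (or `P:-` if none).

Answer: P0:NH2 P1:NH1

Derivation:
Op 1: best P0=- P1=NH2
Op 2: best P0=NH2 P1=NH2
Op 3: best P0=NH2 P1=NH2
Op 4: best P0=NH2 P1=NH2
Op 5: best P0=NH2 P1=NH2
Op 6: best P0=NH2 P1=NH2
Op 7: best P0=NH2 P1=NH2
Op 8: best P0=NH2 P1=NH2
Op 9: best P0=NH2 P1=NH2
Op 10: best P0=NH2 P1=NH1
Op 11: best P0=NH2 P1=NH1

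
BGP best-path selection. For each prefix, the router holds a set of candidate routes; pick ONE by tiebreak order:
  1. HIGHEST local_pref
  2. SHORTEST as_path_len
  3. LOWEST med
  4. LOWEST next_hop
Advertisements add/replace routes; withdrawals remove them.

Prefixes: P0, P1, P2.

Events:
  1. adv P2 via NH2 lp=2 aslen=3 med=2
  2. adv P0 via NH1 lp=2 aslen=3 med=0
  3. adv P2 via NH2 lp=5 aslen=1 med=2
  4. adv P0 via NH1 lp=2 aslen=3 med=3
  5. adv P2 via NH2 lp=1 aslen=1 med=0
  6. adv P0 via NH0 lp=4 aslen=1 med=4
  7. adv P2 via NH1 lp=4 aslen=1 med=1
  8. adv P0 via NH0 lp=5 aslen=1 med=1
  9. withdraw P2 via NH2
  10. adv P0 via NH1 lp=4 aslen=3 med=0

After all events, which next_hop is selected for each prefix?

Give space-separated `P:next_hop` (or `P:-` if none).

Answer: P0:NH0 P1:- P2:NH1

Derivation:
Op 1: best P0=- P1=- P2=NH2
Op 2: best P0=NH1 P1=- P2=NH2
Op 3: best P0=NH1 P1=- P2=NH2
Op 4: best P0=NH1 P1=- P2=NH2
Op 5: best P0=NH1 P1=- P2=NH2
Op 6: best P0=NH0 P1=- P2=NH2
Op 7: best P0=NH0 P1=- P2=NH1
Op 8: best P0=NH0 P1=- P2=NH1
Op 9: best P0=NH0 P1=- P2=NH1
Op 10: best P0=NH0 P1=- P2=NH1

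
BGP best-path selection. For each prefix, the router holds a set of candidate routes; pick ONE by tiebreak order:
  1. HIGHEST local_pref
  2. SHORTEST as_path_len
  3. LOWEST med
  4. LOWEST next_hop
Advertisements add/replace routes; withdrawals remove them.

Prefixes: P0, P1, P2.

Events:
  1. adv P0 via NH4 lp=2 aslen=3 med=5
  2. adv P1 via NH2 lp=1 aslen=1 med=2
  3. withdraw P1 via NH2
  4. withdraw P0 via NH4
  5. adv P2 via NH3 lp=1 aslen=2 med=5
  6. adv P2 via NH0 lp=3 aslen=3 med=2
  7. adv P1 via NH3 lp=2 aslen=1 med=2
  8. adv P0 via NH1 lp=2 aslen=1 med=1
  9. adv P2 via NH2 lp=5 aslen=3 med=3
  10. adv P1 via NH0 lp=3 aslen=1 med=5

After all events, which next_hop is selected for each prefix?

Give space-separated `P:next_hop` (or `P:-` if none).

Answer: P0:NH1 P1:NH0 P2:NH2

Derivation:
Op 1: best P0=NH4 P1=- P2=-
Op 2: best P0=NH4 P1=NH2 P2=-
Op 3: best P0=NH4 P1=- P2=-
Op 4: best P0=- P1=- P2=-
Op 5: best P0=- P1=- P2=NH3
Op 6: best P0=- P1=- P2=NH0
Op 7: best P0=- P1=NH3 P2=NH0
Op 8: best P0=NH1 P1=NH3 P2=NH0
Op 9: best P0=NH1 P1=NH3 P2=NH2
Op 10: best P0=NH1 P1=NH0 P2=NH2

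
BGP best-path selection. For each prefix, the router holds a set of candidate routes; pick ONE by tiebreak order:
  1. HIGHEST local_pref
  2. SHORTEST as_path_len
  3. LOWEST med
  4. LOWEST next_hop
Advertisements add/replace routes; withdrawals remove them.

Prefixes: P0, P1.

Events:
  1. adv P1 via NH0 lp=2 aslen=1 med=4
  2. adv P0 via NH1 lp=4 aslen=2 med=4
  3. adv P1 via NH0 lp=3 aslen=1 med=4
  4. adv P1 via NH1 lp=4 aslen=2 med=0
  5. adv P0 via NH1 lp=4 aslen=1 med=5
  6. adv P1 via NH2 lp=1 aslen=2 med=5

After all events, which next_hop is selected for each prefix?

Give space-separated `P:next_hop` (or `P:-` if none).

Answer: P0:NH1 P1:NH1

Derivation:
Op 1: best P0=- P1=NH0
Op 2: best P0=NH1 P1=NH0
Op 3: best P0=NH1 P1=NH0
Op 4: best P0=NH1 P1=NH1
Op 5: best P0=NH1 P1=NH1
Op 6: best P0=NH1 P1=NH1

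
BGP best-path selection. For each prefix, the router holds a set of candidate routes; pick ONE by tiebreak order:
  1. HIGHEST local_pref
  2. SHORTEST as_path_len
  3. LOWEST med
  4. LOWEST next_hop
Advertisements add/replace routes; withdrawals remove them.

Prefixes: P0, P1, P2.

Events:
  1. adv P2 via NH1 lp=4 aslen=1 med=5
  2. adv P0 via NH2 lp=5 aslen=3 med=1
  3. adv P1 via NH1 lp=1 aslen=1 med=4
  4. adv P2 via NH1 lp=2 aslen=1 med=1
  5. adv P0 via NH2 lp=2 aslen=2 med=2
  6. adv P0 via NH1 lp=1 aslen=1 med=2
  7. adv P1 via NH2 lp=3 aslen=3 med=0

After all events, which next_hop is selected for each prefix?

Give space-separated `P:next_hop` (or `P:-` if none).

Op 1: best P0=- P1=- P2=NH1
Op 2: best P0=NH2 P1=- P2=NH1
Op 3: best P0=NH2 P1=NH1 P2=NH1
Op 4: best P0=NH2 P1=NH1 P2=NH1
Op 5: best P0=NH2 P1=NH1 P2=NH1
Op 6: best P0=NH2 P1=NH1 P2=NH1
Op 7: best P0=NH2 P1=NH2 P2=NH1

Answer: P0:NH2 P1:NH2 P2:NH1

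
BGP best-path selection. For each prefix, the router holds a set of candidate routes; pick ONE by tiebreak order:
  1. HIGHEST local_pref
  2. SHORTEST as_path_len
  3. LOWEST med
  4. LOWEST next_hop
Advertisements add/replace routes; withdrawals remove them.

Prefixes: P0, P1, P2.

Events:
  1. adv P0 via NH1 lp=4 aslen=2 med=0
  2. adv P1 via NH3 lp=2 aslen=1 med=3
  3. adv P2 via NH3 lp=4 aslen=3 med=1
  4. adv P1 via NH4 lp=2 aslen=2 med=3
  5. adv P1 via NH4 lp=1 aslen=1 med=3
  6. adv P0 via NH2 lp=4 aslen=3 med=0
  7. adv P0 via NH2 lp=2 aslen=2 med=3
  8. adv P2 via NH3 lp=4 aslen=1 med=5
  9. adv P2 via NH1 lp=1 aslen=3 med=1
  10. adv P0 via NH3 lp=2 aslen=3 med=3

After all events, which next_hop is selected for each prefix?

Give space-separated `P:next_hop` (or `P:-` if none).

Op 1: best P0=NH1 P1=- P2=-
Op 2: best P0=NH1 P1=NH3 P2=-
Op 3: best P0=NH1 P1=NH3 P2=NH3
Op 4: best P0=NH1 P1=NH3 P2=NH3
Op 5: best P0=NH1 P1=NH3 P2=NH3
Op 6: best P0=NH1 P1=NH3 P2=NH3
Op 7: best P0=NH1 P1=NH3 P2=NH3
Op 8: best P0=NH1 P1=NH3 P2=NH3
Op 9: best P0=NH1 P1=NH3 P2=NH3
Op 10: best P0=NH1 P1=NH3 P2=NH3

Answer: P0:NH1 P1:NH3 P2:NH3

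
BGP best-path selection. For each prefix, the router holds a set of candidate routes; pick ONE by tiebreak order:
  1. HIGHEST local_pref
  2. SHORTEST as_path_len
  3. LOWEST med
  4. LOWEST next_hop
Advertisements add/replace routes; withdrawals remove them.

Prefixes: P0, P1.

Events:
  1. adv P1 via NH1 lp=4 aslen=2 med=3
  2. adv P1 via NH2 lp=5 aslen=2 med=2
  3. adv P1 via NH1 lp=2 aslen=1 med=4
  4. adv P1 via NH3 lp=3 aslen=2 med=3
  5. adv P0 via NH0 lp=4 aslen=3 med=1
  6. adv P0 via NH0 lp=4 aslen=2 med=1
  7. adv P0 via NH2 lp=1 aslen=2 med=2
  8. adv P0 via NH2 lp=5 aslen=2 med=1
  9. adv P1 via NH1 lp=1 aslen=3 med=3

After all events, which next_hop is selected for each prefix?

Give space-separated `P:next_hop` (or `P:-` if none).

Answer: P0:NH2 P1:NH2

Derivation:
Op 1: best P0=- P1=NH1
Op 2: best P0=- P1=NH2
Op 3: best P0=- P1=NH2
Op 4: best P0=- P1=NH2
Op 5: best P0=NH0 P1=NH2
Op 6: best P0=NH0 P1=NH2
Op 7: best P0=NH0 P1=NH2
Op 8: best P0=NH2 P1=NH2
Op 9: best P0=NH2 P1=NH2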